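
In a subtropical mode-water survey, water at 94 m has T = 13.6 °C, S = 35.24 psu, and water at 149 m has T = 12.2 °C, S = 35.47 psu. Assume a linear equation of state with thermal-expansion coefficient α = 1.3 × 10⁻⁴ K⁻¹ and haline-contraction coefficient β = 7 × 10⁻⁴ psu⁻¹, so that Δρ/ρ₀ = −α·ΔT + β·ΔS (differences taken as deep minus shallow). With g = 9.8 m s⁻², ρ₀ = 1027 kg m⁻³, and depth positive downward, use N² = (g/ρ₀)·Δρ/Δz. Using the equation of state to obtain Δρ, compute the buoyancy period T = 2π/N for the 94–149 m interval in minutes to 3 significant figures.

ΔT = -1.4 K, ΔS = +0.23 psu (deep − shallow).
Δρ/ρ₀ = −αΔT + βΔS = 1.82 × 10⁻⁴ + 1.61 × 10⁻⁴ = 3.43 × 10⁻⁴, so Δρ ≈ 0.3523 kg m⁻³.
N² = (g/ρ₀)·Δρ/Δz = g·(Δρ/ρ₀)/Δz = 9.8 × 3.43 × 10⁻⁴ / 55 = 6.1116 × 10⁻⁵ s⁻².
N = √(6.1116 × 10⁻⁵) = 7.8177 × 10⁻³ rad s⁻¹ → T = 2π/N = 803.71 s = 13.395 min ≈ 13.4 min.

13.4 min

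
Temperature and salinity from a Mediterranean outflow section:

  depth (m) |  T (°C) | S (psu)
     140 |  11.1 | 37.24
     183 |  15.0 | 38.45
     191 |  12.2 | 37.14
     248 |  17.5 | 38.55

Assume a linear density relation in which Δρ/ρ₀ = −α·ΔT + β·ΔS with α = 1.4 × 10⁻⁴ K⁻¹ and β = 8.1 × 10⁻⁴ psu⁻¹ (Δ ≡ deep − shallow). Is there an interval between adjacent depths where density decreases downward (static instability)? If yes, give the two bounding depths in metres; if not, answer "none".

183–191 m

Evaluate Δρ/ρ₀ = −αΔT + βΔS across each adjacent pair:
  140–183 m: −αΔT+βΔS = −(1.4 × 10⁻⁴)(+3.9)+(8.1 × 10⁻⁴)(+1.21) = 4.3 × 10⁻⁴ → stable
  183–191 m: −αΔT+βΔS = −(1.4 × 10⁻⁴)(-2.8)+(8.1 × 10⁻⁴)(-1.31) = -6.7 × 10⁻⁴ → UNSTABLE
  191–248 m: −αΔT+βΔS = −(1.4 × 10⁻⁴)(+5.3)+(8.1 × 10⁻⁴)(+1.41) = 4.0 × 10⁻⁴ → stable
The 183–191 m interval has Δρ < 0: lighter water underlies denser water.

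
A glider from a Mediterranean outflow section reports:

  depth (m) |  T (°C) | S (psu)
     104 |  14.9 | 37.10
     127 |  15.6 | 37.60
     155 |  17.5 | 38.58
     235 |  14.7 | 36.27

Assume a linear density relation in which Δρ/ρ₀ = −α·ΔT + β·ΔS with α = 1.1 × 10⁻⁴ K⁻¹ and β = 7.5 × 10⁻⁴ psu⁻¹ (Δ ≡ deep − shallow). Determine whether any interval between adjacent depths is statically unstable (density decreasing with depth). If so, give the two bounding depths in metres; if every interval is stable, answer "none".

155–235 m

Evaluate Δρ/ρ₀ = −αΔT + βΔS across each adjacent pair:
  104–127 m: −αΔT+βΔS = −(1.1 × 10⁻⁴)(+0.7)+(7.5 × 10⁻⁴)(+0.50) = 3.0 × 10⁻⁴ → stable
  127–155 m: −αΔT+βΔS = −(1.1 × 10⁻⁴)(+1.9)+(7.5 × 10⁻⁴)(+0.98) = 5.3 × 10⁻⁴ → stable
  155–235 m: −αΔT+βΔS = −(1.1 × 10⁻⁴)(-2.8)+(7.5 × 10⁻⁴)(-2.31) = -1.4 × 10⁻³ → UNSTABLE
The 155–235 m interval has Δρ < 0: lighter water underlies denser water.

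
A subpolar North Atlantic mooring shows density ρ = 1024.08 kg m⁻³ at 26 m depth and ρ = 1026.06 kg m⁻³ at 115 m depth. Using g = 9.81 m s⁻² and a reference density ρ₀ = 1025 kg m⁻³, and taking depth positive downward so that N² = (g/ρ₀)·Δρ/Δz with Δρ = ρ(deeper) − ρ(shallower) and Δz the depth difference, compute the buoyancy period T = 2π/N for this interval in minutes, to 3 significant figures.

7.18 min

Δρ = 1026.06 − 1024.08 = 1.98 kg m⁻³ over Δz = 115 − 26 = 89 m.
N² = (9.81/1025) × (1.98/89) = 2.1292 × 10⁻⁴ s⁻².
N = √(2.1292 × 10⁻⁴) = 0.014592 rad s⁻¹, so T = 2π/N = 430.59 s = 7.1765 min ≈ 7.18 min.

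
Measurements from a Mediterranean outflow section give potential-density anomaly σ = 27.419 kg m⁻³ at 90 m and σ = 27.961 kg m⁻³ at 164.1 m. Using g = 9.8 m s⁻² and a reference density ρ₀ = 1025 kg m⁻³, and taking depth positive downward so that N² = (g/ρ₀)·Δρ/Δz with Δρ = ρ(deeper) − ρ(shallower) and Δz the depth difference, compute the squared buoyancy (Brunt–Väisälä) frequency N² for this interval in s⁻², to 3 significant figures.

Δρ = 1027.961 − 1027.419 = 0.542 kg m⁻³ over Δz = 164.1 − 90 = 74.1 m.
N² = (9.8/1025) × (0.542/74.1) = 6.9933 × 10⁻⁵ s⁻² ≈ 6.99 × 10⁻⁵ s⁻².
N² > 0, so the interval is statically stable.

6.99 × 10⁻⁵ s⁻²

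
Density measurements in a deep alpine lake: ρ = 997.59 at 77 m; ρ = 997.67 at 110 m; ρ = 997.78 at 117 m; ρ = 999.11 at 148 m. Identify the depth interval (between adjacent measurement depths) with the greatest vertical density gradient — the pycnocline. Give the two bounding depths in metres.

Compute the density gradient over each adjacent pair:
  77–110 m: Δρ/Δz = 0.08/33 = 2.4 × 10⁻³ kg m⁻⁴
  110–117 m: Δρ/Δz = 0.11/7 = 0.016 kg m⁻⁴
  117–148 m: Δρ/Δz = 1.33/31 = 0.043 kg m⁻⁴
The largest gradient is in the 117–148 m interval — the pycnocline.

117–148 m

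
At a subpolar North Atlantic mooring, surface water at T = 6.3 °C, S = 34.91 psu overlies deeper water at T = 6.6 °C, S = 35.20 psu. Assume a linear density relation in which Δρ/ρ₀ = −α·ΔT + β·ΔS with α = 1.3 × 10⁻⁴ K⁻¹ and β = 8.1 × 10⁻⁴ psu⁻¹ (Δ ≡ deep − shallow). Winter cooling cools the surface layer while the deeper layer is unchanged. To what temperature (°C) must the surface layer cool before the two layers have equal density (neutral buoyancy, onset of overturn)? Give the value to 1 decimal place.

Neutral buoyancy requires Δρ = 0, i.e. −α(T_deep − T_surf′) + β(S_deep − S_surf) = 0.
T_surf′ = T_deep − (β/α)·ΔS = 6.6 − (8.1 × 10⁻⁴/1.3 × 10⁻⁴)·(+0.29) = 4.793 °C.
Cooling required: 6.3 − (4.793) = 1.507 °C.

4.8 °C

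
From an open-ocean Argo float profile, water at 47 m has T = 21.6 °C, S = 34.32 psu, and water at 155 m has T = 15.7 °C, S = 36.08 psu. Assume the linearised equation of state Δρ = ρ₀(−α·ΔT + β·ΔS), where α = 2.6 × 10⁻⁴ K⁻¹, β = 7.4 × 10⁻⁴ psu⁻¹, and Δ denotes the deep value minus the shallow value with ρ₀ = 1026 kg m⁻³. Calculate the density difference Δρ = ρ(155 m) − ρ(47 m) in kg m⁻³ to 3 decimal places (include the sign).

ΔT = -5.9 K, ΔS = +1.76 psu (deep − shallow).
Δρ/ρ₀ = −(2.6 × 10⁻⁴)(-5.9) + (7.4 × 10⁻⁴)(+1.76) = 2.8364 × 10⁻³.
Δρ = 1026 × (2.8364 × 10⁻³) = +2.910 kg m⁻³.
Positive Δρ: denser below, stable.

+2.910 kg m⁻³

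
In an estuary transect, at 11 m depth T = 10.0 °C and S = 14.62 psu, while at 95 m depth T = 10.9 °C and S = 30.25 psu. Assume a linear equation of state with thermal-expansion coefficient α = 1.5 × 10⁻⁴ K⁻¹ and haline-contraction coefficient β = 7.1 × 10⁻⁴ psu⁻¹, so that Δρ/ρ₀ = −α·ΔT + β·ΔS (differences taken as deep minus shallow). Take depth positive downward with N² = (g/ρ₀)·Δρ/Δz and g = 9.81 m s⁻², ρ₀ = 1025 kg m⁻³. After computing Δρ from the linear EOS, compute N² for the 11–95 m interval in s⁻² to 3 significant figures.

ΔT = +0.9 K, ΔS = +15.63 psu (deep − shallow).
Δρ/ρ₀ = −αΔT + βΔS = -1.35 × 10⁻⁴ + 0.0110973 = 0.0109623, so Δρ ≈ 11.24 kg m⁻³.
N² = (g/ρ₀)·Δρ/Δz = g·(Δρ/ρ₀)/Δz = 9.81 × 0.0109623 / 84 = 1.2802 × 10⁻³ s⁻² ≈ 1.28 × 10⁻³ s⁻².

1.28 × 10⁻³ s⁻²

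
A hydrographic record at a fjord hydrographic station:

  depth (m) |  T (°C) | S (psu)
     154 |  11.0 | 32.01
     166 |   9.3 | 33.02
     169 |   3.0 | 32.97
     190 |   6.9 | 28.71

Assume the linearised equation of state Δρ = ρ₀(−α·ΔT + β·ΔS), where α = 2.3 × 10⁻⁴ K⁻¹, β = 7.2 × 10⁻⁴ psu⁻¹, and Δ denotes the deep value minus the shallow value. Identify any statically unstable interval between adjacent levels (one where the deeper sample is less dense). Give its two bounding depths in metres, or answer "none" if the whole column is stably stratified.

169–190 m

Evaluate Δρ/ρ₀ = −αΔT + βΔS across each adjacent pair:
  154–166 m: −αΔT+βΔS = −(2.3 × 10⁻⁴)(-1.7)+(7.2 × 10⁻⁴)(+1.01) = 1.1 × 10⁻³ → stable
  166–169 m: −αΔT+βΔS = −(2.3 × 10⁻⁴)(-6.3)+(7.2 × 10⁻⁴)(-0.05) = 1.4 × 10⁻³ → stable
  169–190 m: −αΔT+βΔS = −(2.3 × 10⁻⁴)(+3.9)+(7.2 × 10⁻⁴)(-4.26) = -4.0 × 10⁻³ → UNSTABLE
The 169–190 m interval has Δρ < 0: lighter water underlies denser water.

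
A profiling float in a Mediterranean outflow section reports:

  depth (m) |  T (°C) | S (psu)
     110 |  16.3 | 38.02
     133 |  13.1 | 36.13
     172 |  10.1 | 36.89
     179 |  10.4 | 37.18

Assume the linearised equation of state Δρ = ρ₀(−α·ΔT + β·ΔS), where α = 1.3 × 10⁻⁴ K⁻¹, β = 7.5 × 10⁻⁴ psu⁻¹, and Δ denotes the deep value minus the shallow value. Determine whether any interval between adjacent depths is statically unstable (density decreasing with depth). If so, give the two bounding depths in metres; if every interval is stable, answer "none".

110–133 m

Evaluate Δρ/ρ₀ = −αΔT + βΔS across each adjacent pair:
  110–133 m: −αΔT+βΔS = −(1.3 × 10⁻⁴)(-3.2)+(7.5 × 10⁻⁴)(-1.89) = -1.0 × 10⁻³ → UNSTABLE
  133–172 m: −αΔT+βΔS = −(1.3 × 10⁻⁴)(-3.0)+(7.5 × 10⁻⁴)(+0.76) = 9.6 × 10⁻⁴ → stable
  172–179 m: −αΔT+βΔS = −(1.3 × 10⁻⁴)(+0.3)+(7.5 × 10⁻⁴)(+0.29) = 1.8 × 10⁻⁴ → stable
The 110–133 m interval has Δρ < 0: lighter water underlies denser water.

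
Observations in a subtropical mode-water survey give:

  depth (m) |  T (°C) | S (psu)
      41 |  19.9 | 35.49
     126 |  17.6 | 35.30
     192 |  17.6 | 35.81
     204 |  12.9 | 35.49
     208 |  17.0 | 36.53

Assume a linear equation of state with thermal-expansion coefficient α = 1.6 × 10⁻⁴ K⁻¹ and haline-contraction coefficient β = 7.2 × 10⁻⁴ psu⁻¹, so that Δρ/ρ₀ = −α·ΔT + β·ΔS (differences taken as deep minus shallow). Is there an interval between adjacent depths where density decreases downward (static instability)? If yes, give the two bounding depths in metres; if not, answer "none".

none

Evaluate Δρ/ρ₀ = −αΔT + βΔS across each adjacent pair:
  41–126 m: −αΔT+βΔS = −(1.6 × 10⁻⁴)(-2.3)+(7.2 × 10⁻⁴)(-0.19) = 2.3 × 10⁻⁴ → stable
  126–192 m: −αΔT+βΔS = −(1.6 × 10⁻⁴)(+0.0)+(7.2 × 10⁻⁴)(+0.51) = 3.7 × 10⁻⁴ → stable
  192–204 m: −αΔT+βΔS = −(1.6 × 10⁻⁴)(-4.7)+(7.2 × 10⁻⁴)(-0.32) = 5.2 × 10⁻⁴ → stable
  204–208 m: −αΔT+βΔS = −(1.6 × 10⁻⁴)(+4.1)+(7.2 × 10⁻⁴)(+1.04) = 9.3 × 10⁻⁵ → stable
Every interval has Δρ > 0: the column is stably stratified throughout.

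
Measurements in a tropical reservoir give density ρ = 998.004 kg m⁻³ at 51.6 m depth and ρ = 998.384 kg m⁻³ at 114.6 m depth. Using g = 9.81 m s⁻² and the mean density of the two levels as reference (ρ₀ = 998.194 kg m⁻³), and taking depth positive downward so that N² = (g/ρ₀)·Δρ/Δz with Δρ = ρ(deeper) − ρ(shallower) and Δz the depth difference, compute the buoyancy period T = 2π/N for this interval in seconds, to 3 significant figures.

Δρ = 998.384 − 998.004 = 0.380 kg m⁻³ over Δz = 114.6 − 51.6 = 63 m.
N² = (9.81/998.194) × (0.380/63) = 5.9278 × 10⁻⁵ s⁻².
N = √(5.9278 × 10⁻⁵) = 7.6992 × 10⁻³ rad s⁻¹, so T = 2π/N = 816.08 s ≈ 816 s.

816 s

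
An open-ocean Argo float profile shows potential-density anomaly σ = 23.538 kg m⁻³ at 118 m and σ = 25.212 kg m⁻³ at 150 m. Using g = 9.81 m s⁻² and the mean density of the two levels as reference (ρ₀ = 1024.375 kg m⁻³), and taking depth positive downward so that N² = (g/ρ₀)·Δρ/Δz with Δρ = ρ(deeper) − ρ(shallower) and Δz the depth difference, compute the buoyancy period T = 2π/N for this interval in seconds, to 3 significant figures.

281 s

Δρ = 1025.212 − 1023.538 = 1.674 kg m⁻³ over Δz = 150 − 118 = 32 m.
N² = (9.81/1024.375) × (1.674/32) = 5.0097 × 10⁻⁴ s⁻².
N = √(5.0097 × 10⁻⁴) = 0.022382 rad s⁻¹, so T = 2π/N = 280.72 s ≈ 281 s.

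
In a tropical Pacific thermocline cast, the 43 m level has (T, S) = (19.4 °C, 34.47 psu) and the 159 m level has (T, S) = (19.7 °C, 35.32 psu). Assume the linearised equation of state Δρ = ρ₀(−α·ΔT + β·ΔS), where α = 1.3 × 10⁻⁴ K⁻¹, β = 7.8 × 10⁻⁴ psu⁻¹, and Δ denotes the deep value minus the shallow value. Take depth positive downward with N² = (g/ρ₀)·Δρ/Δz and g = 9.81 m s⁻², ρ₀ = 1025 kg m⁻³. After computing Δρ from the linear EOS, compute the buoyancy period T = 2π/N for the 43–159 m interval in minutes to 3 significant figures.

ΔT = +0.3 K, ΔS = +0.85 psu (deep − shallow).
Δρ/ρ₀ = −αΔT + βΔS = -3.90 × 10⁻⁵ + 6.63 × 10⁻⁴ = 6.24 × 10⁻⁴, so Δρ ≈ 0.6396 kg m⁻³.
N² = (g/ρ₀)·Δρ/Δz = g·(Δρ/ρ₀)/Δz = 9.81 × 6.24 × 10⁻⁴ / 116 = 5.2771 × 10⁻⁵ s⁻².
N = √(5.2771 × 10⁻⁵) = 7.2644 × 10⁻³ rad s⁻¹ → T = 2π/N = 864.93 s = 14.415 min ≈ 14.4 min.

14.4 min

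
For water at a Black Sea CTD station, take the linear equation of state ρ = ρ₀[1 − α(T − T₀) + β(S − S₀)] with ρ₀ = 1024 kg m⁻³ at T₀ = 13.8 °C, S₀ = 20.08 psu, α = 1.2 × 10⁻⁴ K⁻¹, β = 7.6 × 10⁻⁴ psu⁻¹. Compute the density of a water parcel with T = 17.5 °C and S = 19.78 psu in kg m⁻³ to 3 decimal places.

T − T₀ = +3.7 K, S − S₀ = -0.30 psu.
Bracket = 1 − α·(+3.7) + β·(-0.30) = 1 + (-6.72 × 10⁻⁴) = 0.9993280.
ρ = 1024 × 0.9993280 = 1023.312 kg m⁻³.

1023.312 kg m⁻³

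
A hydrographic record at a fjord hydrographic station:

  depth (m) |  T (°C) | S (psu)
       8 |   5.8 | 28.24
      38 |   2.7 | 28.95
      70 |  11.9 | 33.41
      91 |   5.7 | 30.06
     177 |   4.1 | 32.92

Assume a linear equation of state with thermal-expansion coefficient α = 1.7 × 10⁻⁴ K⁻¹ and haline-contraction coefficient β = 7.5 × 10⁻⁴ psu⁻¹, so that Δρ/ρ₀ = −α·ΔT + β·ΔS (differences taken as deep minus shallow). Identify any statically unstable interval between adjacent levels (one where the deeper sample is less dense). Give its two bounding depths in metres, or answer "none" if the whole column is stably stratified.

Evaluate Δρ/ρ₀ = −αΔT + βΔS across each adjacent pair:
  8–38 m: −αΔT+βΔS = −(1.7 × 10⁻⁴)(-3.1)+(7.5 × 10⁻⁴)(+0.71) = 1.1 × 10⁻³ → stable
  38–70 m: −αΔT+βΔS = −(1.7 × 10⁻⁴)(+9.2)+(7.5 × 10⁻⁴)(+4.46) = 1.8 × 10⁻³ → stable
  70–91 m: −αΔT+βΔS = −(1.7 × 10⁻⁴)(-6.2)+(7.5 × 10⁻⁴)(-3.35) = -1.5 × 10⁻³ → UNSTABLE
  91–177 m: −αΔT+βΔS = −(1.7 × 10⁻⁴)(-1.6)+(7.5 × 10⁻⁴)(+2.86) = 2.4 × 10⁻³ → stable
The 70–91 m interval has Δρ < 0: lighter water underlies denser water.

70–91 m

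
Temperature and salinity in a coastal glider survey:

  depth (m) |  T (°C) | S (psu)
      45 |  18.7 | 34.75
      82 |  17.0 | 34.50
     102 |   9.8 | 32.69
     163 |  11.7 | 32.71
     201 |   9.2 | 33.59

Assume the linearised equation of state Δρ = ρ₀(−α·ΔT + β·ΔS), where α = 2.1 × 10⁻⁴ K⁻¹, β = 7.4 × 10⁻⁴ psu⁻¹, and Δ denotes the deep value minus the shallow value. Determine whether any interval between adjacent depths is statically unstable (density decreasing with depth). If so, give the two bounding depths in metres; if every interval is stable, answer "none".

Evaluate Δρ/ρ₀ = −αΔT + βΔS across each adjacent pair:
  45–82 m: −αΔT+βΔS = −(2.1 × 10⁻⁴)(-1.7)+(7.4 × 10⁻⁴)(-0.25) = 1.7 × 10⁻⁴ → stable
  82–102 m: −αΔT+βΔS = −(2.1 × 10⁻⁴)(-7.2)+(7.4 × 10⁻⁴)(-1.81) = 1.7 × 10⁻⁴ → stable
  102–163 m: −αΔT+βΔS = −(2.1 × 10⁻⁴)(+1.9)+(7.4 × 10⁻⁴)(+0.02) = -3.8 × 10⁻⁴ → UNSTABLE
  163–201 m: −αΔT+βΔS = −(2.1 × 10⁻⁴)(-2.5)+(7.4 × 10⁻⁴)(+0.88) = 1.2 × 10⁻³ → stable
The 102–163 m interval has Δρ < 0: lighter water underlies denser water.

102–163 m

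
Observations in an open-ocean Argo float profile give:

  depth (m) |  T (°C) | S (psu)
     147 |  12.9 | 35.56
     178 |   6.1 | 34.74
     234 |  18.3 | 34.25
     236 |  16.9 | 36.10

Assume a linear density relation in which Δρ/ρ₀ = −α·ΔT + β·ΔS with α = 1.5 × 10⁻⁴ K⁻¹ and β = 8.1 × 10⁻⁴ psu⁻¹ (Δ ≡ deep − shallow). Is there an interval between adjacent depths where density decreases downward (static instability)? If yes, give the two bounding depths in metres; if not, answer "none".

Evaluate Δρ/ρ₀ = −αΔT + βΔS across each adjacent pair:
  147–178 m: −αΔT+βΔS = −(1.5 × 10⁻⁴)(-6.8)+(8.1 × 10⁻⁴)(-0.82) = 3.6 × 10⁻⁴ → stable
  178–234 m: −αΔT+βΔS = −(1.5 × 10⁻⁴)(+12.2)+(8.1 × 10⁻⁴)(-0.49) = -2.2 × 10⁻³ → UNSTABLE
  234–236 m: −αΔT+βΔS = −(1.5 × 10⁻⁴)(-1.4)+(8.1 × 10⁻⁴)(+1.85) = 1.7 × 10⁻³ → stable
The 178–234 m interval has Δρ < 0: lighter water underlies denser water.

178–234 m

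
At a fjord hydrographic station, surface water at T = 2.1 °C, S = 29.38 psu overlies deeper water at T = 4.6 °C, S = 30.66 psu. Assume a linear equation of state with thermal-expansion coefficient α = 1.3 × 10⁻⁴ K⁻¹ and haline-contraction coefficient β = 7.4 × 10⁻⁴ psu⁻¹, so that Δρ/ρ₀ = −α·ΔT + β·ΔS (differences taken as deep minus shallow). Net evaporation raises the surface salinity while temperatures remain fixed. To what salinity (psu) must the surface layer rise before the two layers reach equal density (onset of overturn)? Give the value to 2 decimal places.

Neutral buoyancy requires −α(T_deep − T_surf) + β(S_deep − S_surf′) = 0.
S_surf′ = S_deep − (α/β)·ΔT = 30.66 − (1.3 × 10⁻⁴/7.4 × 10⁻⁴)·(+2.5) = 30.2208 psu.
Increase required: 30.2208 − 29.38 = 0.8408 psu.

30.22 psu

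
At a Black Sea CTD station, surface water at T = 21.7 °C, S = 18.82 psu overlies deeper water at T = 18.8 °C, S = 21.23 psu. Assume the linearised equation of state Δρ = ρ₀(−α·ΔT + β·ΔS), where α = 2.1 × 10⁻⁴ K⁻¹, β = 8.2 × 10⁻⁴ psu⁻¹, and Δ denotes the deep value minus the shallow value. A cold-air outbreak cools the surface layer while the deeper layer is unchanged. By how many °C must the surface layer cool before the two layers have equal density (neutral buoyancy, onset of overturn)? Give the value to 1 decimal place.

Neutral buoyancy requires Δρ = 0, i.e. −α(T_deep − T_surf′) + β(S_deep − S_surf) = 0.
T_surf′ = T_deep − (β/α)·ΔS = 18.8 − (8.2 × 10⁻⁴/2.1 × 10⁻⁴)·(+2.41) = 9.390 °C.
Cooling required: 21.7 − (9.390) = 12.310 °C.

12.3 °C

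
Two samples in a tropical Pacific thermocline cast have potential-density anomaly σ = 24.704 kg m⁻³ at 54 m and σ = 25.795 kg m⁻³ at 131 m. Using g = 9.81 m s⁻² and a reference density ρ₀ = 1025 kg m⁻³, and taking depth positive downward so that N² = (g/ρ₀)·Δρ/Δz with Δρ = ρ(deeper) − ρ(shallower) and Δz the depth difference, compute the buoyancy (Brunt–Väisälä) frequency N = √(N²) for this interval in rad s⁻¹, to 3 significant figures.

Δρ = 1025.795 − 1024.704 = 1.091 kg m⁻³ over Δz = 131 − 54 = 77 m.
N² = (9.81/1025) × (1.091/77) = 1.3561 × 10⁻⁴ s⁻².
N = √(1.3561 × 10⁻⁴) = 0.011645 rad s⁻¹ ≈ 0.0116 rad s⁻¹.

0.0116 rad s⁻¹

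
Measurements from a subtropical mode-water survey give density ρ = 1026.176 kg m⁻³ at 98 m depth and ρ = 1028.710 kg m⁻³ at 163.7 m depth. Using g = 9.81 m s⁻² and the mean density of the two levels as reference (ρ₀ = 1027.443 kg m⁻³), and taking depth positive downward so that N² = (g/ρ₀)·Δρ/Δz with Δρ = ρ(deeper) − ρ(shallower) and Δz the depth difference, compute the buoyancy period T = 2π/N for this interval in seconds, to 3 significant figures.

Δρ = 1028.710 − 1026.176 = 2.534 kg m⁻³ over Δz = 163.7 − 98 = 65.7 m.
N² = (9.81/1027.443) × (2.534/65.7) = 3.6826 × 10⁻⁴ s⁻².
N = √(3.6826 × 10⁻⁴) = 0.019190 rad s⁻¹, so T = 2π/N = 327.42 s ≈ 327 s.
Since Δρ > 0 the layer is stably stratified.

327 s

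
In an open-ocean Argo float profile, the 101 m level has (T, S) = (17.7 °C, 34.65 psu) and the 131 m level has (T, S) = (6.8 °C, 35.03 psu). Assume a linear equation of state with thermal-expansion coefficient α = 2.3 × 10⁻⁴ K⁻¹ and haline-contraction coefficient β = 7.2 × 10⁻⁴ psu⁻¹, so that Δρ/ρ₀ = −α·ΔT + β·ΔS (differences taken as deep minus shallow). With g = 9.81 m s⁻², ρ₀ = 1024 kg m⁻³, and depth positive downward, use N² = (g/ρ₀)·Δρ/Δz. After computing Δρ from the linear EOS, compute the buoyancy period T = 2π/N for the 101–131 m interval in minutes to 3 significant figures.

3.47 min

ΔT = -10.9 K, ΔS = +0.38 psu (deep − shallow).
Δρ/ρ₀ = −αΔT + βΔS = 2.507 × 10⁻³ + 2.736 × 10⁻⁴ = 2.7806 × 10⁻³, so Δρ ≈ 2.847 kg m⁻³.
N² = (g/ρ₀)·Δρ/Δz = g·(Δρ/ρ₀)/Δz = 9.81 × 2.7806 × 10⁻³ / 30 = 9.0926 × 10⁻⁴ s⁻².
N = √(9.0926 × 10⁻⁴) = 0.030154 rad s⁻¹ → T = 2π/N = 208.37 s = 3.4728 min ≈ 3.47 min.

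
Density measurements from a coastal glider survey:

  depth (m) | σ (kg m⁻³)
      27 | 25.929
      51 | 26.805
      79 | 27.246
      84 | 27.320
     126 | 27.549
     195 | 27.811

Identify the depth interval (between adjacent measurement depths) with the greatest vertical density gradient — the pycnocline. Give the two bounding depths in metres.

Compute the density gradient over each adjacent pair:
  27–51 m: Δρ/Δz = 0.876/24 = 0.036 kg m⁻⁴
  51–79 m: Δρ/Δz = 0.441/28 = 0.016 kg m⁻⁴
  79–84 m: Δρ/Δz = 0.074/5 = 0.015 kg m⁻⁴
  84–126 m: Δρ/Δz = 0.229/42 = 5.5 × 10⁻³ kg m⁻⁴
  126–195 m: Δρ/Δz = 0.262/69 = 3.8 × 10⁻³ kg m⁻⁴
The largest gradient is in the 27–51 m interval — the pycnocline.

27–51 m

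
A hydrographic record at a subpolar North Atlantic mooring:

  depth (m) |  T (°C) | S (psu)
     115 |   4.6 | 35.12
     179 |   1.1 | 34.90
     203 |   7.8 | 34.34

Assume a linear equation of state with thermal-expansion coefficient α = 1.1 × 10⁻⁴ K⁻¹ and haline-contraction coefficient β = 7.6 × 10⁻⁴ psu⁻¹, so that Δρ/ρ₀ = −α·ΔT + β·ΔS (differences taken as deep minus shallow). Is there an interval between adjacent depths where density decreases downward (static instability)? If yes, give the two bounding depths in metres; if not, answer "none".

179–203 m

Evaluate Δρ/ρ₀ = −αΔT + βΔS across each adjacent pair:
  115–179 m: −αΔT+βΔS = −(1.1 × 10⁻⁴)(-3.5)+(7.6 × 10⁻⁴)(-0.22) = 2.2 × 10⁻⁴ → stable
  179–203 m: −αΔT+βΔS = −(1.1 × 10⁻⁴)(+6.7)+(7.6 × 10⁻⁴)(-0.56) = -1.2 × 10⁻³ → UNSTABLE
The 179–203 m interval has Δρ < 0: lighter water underlies denser water.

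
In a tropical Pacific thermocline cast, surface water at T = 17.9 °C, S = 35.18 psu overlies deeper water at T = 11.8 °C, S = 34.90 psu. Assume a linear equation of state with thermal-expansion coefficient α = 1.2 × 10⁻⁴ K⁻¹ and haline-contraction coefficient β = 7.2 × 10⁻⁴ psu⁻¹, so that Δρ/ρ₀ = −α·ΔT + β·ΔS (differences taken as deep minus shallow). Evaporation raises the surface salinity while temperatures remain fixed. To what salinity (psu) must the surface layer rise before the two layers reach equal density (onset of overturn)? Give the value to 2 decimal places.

35.92 psu

Neutral buoyancy requires −α(T_deep − T_surf) + β(S_deep − S_surf′) = 0.
S_surf′ = S_deep − (α/β)·ΔT = 34.90 − (1.2 × 10⁻⁴/7.2 × 10⁻⁴)·(-6.1) = 35.9167 psu.
Increase required: 35.9167 − 35.18 = 0.7367 psu.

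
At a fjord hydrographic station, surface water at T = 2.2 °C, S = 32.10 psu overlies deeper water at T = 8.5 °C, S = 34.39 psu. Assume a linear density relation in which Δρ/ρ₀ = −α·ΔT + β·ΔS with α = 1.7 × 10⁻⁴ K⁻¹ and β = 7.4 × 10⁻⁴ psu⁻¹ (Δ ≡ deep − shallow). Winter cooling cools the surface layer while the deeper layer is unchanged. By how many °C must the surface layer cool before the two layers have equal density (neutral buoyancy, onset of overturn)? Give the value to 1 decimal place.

3.7 °C

Neutral buoyancy requires Δρ = 0, i.e. −α(T_deep − T_surf′) + β(S_deep − S_surf) = 0.
T_surf′ = T_deep − (β/α)·ΔS = 8.5 − (7.4 × 10⁻⁴/1.7 × 10⁻⁴)·(+2.29) = -1.468 °C.
Cooling required: 2.2 − (-1.468) = 3.668 °C.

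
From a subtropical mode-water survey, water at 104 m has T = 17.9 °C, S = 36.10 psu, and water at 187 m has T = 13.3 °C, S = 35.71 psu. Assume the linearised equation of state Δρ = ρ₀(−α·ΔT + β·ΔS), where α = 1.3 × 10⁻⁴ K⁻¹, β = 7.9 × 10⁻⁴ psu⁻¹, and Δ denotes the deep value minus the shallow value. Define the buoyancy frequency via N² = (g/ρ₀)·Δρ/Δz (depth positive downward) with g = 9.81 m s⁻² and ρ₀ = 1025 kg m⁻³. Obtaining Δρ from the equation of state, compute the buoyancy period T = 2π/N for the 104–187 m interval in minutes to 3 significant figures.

ΔT = -4.6 K, ΔS = -0.39 psu (deep − shallow).
Δρ/ρ₀ = −αΔT + βΔS = 5.98 × 10⁻⁴ − 3.081 × 10⁻⁴ = 2.899 × 10⁻⁴, so Δρ ≈ 0.2971 kg m⁻³.
N² = (g/ρ₀)·Δρ/Δz = g·(Δρ/ρ₀)/Δz = 9.81 × 2.899 × 10⁻⁴ / 83 = 3.4264 × 10⁻⁵ s⁻².
N = √(3.4264 × 10⁻⁵) = 5.8535 × 10⁻³ rad s⁻¹ → T = 2π/N = 1.0734 × 10³ s = 17.890 min ≈ 17.9 min.

17.9 min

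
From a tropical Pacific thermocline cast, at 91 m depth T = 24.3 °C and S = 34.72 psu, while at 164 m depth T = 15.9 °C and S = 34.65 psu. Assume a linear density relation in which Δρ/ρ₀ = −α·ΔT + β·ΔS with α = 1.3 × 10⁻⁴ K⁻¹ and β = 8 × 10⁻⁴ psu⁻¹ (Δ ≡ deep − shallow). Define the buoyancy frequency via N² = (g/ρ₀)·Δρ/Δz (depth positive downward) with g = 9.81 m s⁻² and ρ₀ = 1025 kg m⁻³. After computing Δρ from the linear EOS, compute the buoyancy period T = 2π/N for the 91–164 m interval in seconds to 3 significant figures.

ΔT = -8.4 K, ΔS = -0.07 psu (deep − shallow).
Δρ/ρ₀ = −αΔT + βΔS = 1.092 × 10⁻³ − 5.60 × 10⁻⁵ = 1.036 × 10⁻³, so Δρ ≈ 1.062 kg m⁻³.
N² = (g/ρ₀)·Δρ/Δz = g·(Δρ/ρ₀)/Δz = 9.81 × 1.036 × 10⁻³ / 73 = 1.3922 × 10⁻⁴ s⁻².
N = √(1.3922 × 10⁻⁴) = 0.011799 rad s⁻¹ → T = 2π/N = 532.52 s ≈ 533 s.

533 s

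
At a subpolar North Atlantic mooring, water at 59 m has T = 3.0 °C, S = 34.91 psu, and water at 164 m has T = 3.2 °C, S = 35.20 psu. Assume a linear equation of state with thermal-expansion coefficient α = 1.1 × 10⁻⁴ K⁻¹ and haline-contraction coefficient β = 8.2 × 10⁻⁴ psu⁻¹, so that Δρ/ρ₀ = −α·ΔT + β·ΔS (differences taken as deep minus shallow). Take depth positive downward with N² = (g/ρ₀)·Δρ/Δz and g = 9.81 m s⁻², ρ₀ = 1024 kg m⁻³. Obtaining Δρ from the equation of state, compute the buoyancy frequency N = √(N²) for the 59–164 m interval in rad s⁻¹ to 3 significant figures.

4.49 × 10⁻³ rad s⁻¹

ΔT = +0.2 K, ΔS = +0.29 psu (deep − shallow).
Δρ/ρ₀ = −αΔT + βΔS = -2.20 × 10⁻⁵ + 2.378 × 10⁻⁴ = 2.158 × 10⁻⁴, so Δρ ≈ 0.2210 kg m⁻³.
N² = (g/ρ₀)·Δρ/Δz = g·(Δρ/ρ₀)/Δz = 9.81 × 2.158 × 10⁻⁴ / 105 = 2.0162 × 10⁻⁵ s⁻².
N = √(2.0162 × 10⁻⁵) = 4.4902 × 10⁻³ rad s⁻¹ ≈ 4.49 × 10⁻³ rad s⁻¹.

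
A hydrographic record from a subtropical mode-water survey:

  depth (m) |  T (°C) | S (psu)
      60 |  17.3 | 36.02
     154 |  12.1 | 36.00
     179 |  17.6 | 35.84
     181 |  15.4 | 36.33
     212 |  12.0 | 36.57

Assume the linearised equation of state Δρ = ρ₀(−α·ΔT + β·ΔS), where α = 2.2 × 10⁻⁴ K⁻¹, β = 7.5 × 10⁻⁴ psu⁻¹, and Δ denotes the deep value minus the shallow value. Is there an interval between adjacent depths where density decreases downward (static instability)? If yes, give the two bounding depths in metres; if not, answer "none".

Evaluate Δρ/ρ₀ = −αΔT + βΔS across each adjacent pair:
  60–154 m: −αΔT+βΔS = −(2.2 × 10⁻⁴)(-5.2)+(7.5 × 10⁻⁴)(-0.02) = 1.1 × 10⁻³ → stable
  154–179 m: −αΔT+βΔS = −(2.2 × 10⁻⁴)(+5.5)+(7.5 × 10⁻⁴)(-0.16) = -1.3 × 10⁻³ → UNSTABLE
  179–181 m: −αΔT+βΔS = −(2.2 × 10⁻⁴)(-2.2)+(7.5 × 10⁻⁴)(+0.49) = 8.5 × 10⁻⁴ → stable
  181–212 m: −αΔT+βΔS = −(2.2 × 10⁻⁴)(-3.4)+(7.5 × 10⁻⁴)(+0.24) = 9.3 × 10⁻⁴ → stable
The 154–179 m interval has Δρ < 0: lighter water underlies denser water.

154–179 m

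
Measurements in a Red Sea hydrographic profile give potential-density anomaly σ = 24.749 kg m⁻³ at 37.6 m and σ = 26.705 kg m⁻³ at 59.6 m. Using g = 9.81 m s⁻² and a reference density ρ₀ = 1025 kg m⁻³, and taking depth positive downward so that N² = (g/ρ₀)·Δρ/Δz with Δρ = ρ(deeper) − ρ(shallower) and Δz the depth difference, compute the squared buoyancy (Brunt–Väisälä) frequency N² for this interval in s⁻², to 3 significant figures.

Δρ = 1026.705 − 1024.749 = 1.956 kg m⁻³ over Δz = 59.6 − 37.6 = 22 m.
N² = (9.81/1025) × (1.956/22) = 8.5093 × 10⁻⁴ s⁻² ≈ 8.51 × 10⁻⁴ s⁻².

8.51 × 10⁻⁴ s⁻²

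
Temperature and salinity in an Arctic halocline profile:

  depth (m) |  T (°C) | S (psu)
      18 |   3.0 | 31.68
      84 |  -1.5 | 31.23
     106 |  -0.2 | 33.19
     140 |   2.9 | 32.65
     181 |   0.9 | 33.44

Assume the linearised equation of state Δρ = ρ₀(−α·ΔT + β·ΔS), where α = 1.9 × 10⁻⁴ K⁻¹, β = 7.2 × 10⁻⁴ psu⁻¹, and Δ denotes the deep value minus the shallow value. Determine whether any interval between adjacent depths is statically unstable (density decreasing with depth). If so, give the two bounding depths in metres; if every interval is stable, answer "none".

106–140 m

Evaluate Δρ/ρ₀ = −αΔT + βΔS across each adjacent pair:
  18–84 m: −αΔT+βΔS = −(1.9 × 10⁻⁴)(-4.5)+(7.2 × 10⁻⁴)(-0.45) = 5.3 × 10⁻⁴ → stable
  84–106 m: −αΔT+βΔS = −(1.9 × 10⁻⁴)(+1.3)+(7.2 × 10⁻⁴)(+1.96) = 1.2 × 10⁻³ → stable
  106–140 m: −αΔT+βΔS = −(1.9 × 10⁻⁴)(+3.1)+(7.2 × 10⁻⁴)(-0.54) = -9.8 × 10⁻⁴ → UNSTABLE
  140–181 m: −αΔT+βΔS = −(1.9 × 10⁻⁴)(-2.0)+(7.2 × 10⁻⁴)(+0.79) = 9.5 × 10⁻⁴ → stable
The 106–140 m interval has Δρ < 0: lighter water underlies denser water.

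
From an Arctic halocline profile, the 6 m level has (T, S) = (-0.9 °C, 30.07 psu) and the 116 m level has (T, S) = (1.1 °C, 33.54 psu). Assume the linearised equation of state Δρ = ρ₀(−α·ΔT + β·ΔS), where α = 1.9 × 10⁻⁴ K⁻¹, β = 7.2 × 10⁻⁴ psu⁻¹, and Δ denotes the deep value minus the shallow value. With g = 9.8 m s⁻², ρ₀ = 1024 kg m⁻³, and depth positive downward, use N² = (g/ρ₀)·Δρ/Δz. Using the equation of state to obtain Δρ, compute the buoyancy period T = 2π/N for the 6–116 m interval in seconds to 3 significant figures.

457 s

ΔT = +2.0 K, ΔS = +3.47 psu (deep − shallow).
Δρ/ρ₀ = −αΔT + βΔS = -3.80 × 10⁻⁴ + 2.4984 × 10⁻³ = 2.1184 × 10⁻³, so Δρ ≈ 2.169 kg m⁻³.
N² = (g/ρ₀)·Δρ/Δz = g·(Δρ/ρ₀)/Δz = 9.8 × 2.1184 × 10⁻³ / 110 = 1.8873 × 10⁻⁴ s⁻².
N = √(1.8873 × 10⁻⁴) = 0.013738 rad s⁻¹ → T = 2π/N = 457.36 s ≈ 457 s.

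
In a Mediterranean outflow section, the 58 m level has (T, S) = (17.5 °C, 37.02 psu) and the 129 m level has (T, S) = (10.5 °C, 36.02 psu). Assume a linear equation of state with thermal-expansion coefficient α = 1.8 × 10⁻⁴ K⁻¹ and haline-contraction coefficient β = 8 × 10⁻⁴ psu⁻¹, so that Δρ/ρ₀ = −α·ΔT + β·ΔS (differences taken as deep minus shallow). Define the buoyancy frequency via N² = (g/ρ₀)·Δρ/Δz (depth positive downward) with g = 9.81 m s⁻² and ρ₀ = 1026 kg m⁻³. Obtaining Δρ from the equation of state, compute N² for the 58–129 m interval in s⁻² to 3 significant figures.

6.36 × 10⁻⁵ s⁻²

ΔT = -7.0 K, ΔS = -1.00 psu (deep − shallow).
Δρ/ρ₀ = −αΔT + βΔS = 1.26 × 10⁻³ − 8.00 × 10⁻⁴ = 4.60 × 10⁻⁴, so Δρ ≈ 0.4720 kg m⁻³.
N² = (g/ρ₀)·Δρ/Δz = g·(Δρ/ρ₀)/Δz = 9.81 × 4.60 × 10⁻⁴ / 71 = 6.3558 × 10⁻⁵ s⁻² ≈ 6.36 × 10⁻⁵ s⁻².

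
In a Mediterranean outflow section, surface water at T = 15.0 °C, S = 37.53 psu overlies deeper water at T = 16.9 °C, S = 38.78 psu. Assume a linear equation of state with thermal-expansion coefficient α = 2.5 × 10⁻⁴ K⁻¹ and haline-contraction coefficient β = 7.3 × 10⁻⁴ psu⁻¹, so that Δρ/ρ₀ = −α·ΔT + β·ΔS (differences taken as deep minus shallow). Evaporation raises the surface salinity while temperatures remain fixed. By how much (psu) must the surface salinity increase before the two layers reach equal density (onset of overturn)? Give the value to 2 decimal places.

Neutral buoyancy requires −α(T_deep − T_surf) + β(S_deep − S_surf′) = 0.
S_surf′ = S_deep − (α/β)·ΔT = 38.78 − (2.5 × 10⁻⁴/7.3 × 10⁻⁴)·(+1.9) = 38.1293 psu.
Increase required: 38.1293 − 37.53 = 0.5993 psu.

0.60 psu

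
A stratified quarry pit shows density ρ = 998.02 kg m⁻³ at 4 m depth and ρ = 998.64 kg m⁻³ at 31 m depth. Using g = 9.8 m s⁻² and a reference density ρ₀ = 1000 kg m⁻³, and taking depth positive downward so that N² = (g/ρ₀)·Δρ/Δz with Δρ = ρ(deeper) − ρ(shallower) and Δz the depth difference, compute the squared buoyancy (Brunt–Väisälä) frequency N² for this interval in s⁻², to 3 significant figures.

2.25 × 10⁻⁴ s⁻²

Δρ = 998.64 − 998.02 = 0.62 kg m⁻³ over Δz = 31 − 4 = 27 m.
N² = (9.8/1000) × (0.62/27) = 2.2504 × 10⁻⁴ s⁻² ≈ 2.25 × 10⁻⁴ s⁻².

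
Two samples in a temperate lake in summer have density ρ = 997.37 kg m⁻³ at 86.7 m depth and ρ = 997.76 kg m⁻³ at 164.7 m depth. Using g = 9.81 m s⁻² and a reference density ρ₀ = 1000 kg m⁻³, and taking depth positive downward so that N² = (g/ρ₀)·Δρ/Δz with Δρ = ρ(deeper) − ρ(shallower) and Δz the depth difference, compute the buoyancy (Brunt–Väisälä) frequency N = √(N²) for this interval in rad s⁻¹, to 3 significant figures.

Δρ = 997.76 − 997.37 = 0.39 kg m⁻³ over Δz = 164.7 − 86.7 = 78 m.
N² = (9.81/1000) × (0.39/78) = 4.9050 × 10⁻⁵ s⁻².
N = √(4.9050 × 10⁻⁵) = 7.0036 × 10⁻³ rad s⁻¹ ≈ 7.00 × 10⁻³ rad s⁻¹.

7.00 × 10⁻³ rad s⁻¹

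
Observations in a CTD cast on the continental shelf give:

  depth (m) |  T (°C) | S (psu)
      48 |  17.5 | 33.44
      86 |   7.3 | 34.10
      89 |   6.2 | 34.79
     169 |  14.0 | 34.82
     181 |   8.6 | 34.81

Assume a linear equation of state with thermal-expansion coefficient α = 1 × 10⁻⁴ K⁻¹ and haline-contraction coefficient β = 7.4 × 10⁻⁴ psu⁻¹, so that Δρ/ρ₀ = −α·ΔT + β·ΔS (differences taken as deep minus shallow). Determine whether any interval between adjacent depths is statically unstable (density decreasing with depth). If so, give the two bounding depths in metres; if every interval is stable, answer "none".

Evaluate Δρ/ρ₀ = −αΔT + βΔS across each adjacent pair:
  48–86 m: −αΔT+βΔS = −(1 × 10⁻⁴)(-10.2)+(7.4 × 10⁻⁴)(+0.66) = 1.5 × 10⁻³ → stable
  86–89 m: −αΔT+βΔS = −(1 × 10⁻⁴)(-1.1)+(7.4 × 10⁻⁴)(+0.69) = 6.2 × 10⁻⁴ → stable
  89–169 m: −αΔT+βΔS = −(1 × 10⁻⁴)(+7.8)+(7.4 × 10⁻⁴)(+0.03) = -7.6 × 10⁻⁴ → UNSTABLE
  169–181 m: −αΔT+βΔS = −(1 × 10⁻⁴)(-5.4)+(7.4 × 10⁻⁴)(-0.01) = 5.3 × 10⁻⁴ → stable
The 89–169 m interval has Δρ < 0: lighter water underlies denser water.

89–169 m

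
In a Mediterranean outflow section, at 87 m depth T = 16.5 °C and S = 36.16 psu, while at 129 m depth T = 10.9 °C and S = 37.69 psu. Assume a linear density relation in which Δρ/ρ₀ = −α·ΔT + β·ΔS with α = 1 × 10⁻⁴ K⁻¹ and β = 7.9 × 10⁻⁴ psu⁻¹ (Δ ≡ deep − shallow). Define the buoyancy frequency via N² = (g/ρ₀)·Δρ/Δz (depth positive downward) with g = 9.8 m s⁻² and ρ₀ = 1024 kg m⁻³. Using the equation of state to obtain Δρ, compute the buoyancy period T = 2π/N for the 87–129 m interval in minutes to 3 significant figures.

ΔT = -5.6 K, ΔS = +1.53 psu (deep − shallow).
Δρ/ρ₀ = −αΔT + βΔS = 5.60 × 10⁻⁴ + 1.2087 × 10⁻³ = 1.7687 × 10⁻³, so Δρ ≈ 1.811 kg m⁻³.
N² = (g/ρ₀)·Δρ/Δz = g·(Δρ/ρ₀)/Δz = 9.8 × 1.7687 × 10⁻³ / 42 = 4.1270 × 10⁻⁴ s⁻².
N = √(4.1270 × 10⁻⁴) = 0.020315 rad s⁻¹ → T = 2π/N = 309.29 s = 5.1548 min ≈ 5.15 min.

5.15 min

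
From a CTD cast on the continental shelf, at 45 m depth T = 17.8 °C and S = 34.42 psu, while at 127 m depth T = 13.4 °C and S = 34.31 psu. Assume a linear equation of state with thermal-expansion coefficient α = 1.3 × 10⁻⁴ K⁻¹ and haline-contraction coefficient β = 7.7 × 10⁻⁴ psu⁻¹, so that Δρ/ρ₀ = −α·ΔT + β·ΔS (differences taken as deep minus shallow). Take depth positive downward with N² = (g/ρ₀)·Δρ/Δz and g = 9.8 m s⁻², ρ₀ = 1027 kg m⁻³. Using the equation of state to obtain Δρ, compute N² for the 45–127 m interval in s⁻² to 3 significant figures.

ΔT = -4.4 K, ΔS = -0.11 psu (deep − shallow).
Δρ/ρ₀ = −αΔT + βΔS = 5.72 × 10⁻⁴ − 8.47 × 10⁻⁵ = 4.873 × 10⁻⁴, so Δρ ≈ 0.5005 kg m⁻³.
N² = (g/ρ₀)·Δρ/Δz = g·(Δρ/ρ₀)/Δz = 9.8 × 4.873 × 10⁻⁴ / 82 = 5.8238 × 10⁻⁵ s⁻² ≈ 5.82 × 10⁻⁵ s⁻².

5.82 × 10⁻⁵ s⁻²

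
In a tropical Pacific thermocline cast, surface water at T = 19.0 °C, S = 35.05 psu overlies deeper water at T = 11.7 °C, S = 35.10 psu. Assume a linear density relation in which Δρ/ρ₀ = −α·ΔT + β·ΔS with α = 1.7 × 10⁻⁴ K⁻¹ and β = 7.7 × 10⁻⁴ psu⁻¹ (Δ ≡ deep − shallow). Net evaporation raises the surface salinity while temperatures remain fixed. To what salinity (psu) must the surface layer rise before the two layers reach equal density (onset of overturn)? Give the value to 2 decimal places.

Neutral buoyancy requires −α(T_deep − T_surf) + β(S_deep − S_surf′) = 0.
S_surf′ = S_deep − (α/β)·ΔT = 35.10 − (1.7 × 10⁻⁴/7.7 × 10⁻⁴)·(-7.3) = 36.7117 psu.
Increase required: 36.7117 − 35.05 = 1.6617 psu.

36.71 psu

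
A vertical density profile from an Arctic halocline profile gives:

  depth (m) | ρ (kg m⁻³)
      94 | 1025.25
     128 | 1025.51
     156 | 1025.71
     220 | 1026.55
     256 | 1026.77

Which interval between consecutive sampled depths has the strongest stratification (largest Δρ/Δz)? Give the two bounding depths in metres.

Compute the density gradient over each adjacent pair:
  94–128 m: Δρ/Δz = 0.26/34 = 7.6 × 10⁻³ kg m⁻⁴
  128–156 m: Δρ/Δz = 0.20/28 = 7.1 × 10⁻³ kg m⁻⁴
  156–220 m: Δρ/Δz = 0.84/64 = 0.013 kg m⁻⁴
  220–256 m: Δρ/Δz = 0.22/36 = 6.1 × 10⁻³ kg m⁻⁴
The largest gradient is in the 156–220 m interval — the pycnocline.

156–220 m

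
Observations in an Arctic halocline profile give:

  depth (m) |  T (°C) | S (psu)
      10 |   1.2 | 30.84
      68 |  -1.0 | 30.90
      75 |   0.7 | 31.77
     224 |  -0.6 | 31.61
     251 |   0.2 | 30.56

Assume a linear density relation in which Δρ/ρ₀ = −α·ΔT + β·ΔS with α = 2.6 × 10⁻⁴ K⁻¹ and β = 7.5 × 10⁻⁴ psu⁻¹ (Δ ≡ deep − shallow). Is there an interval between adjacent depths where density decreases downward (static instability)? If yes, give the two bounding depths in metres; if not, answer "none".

224–251 m

Evaluate Δρ/ρ₀ = −αΔT + βΔS across each adjacent pair:
  10–68 m: −αΔT+βΔS = −(2.6 × 10⁻⁴)(-2.2)+(7.5 × 10⁻⁴)(+0.06) = 6.2 × 10⁻⁴ → stable
  68–75 m: −αΔT+βΔS = −(2.6 × 10⁻⁴)(+1.7)+(7.5 × 10⁻⁴)(+0.87) = 2.1 × 10⁻⁴ → stable
  75–224 m: −αΔT+βΔS = −(2.6 × 10⁻⁴)(-1.3)+(7.5 × 10⁻⁴)(-0.16) = 2.2 × 10⁻⁴ → stable
  224–251 m: −αΔT+βΔS = −(2.6 × 10⁻⁴)(+0.8)+(7.5 × 10⁻⁴)(-1.05) = -1.0 × 10⁻³ → UNSTABLE
The 224–251 m interval has Δρ < 0: lighter water underlies denser water.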